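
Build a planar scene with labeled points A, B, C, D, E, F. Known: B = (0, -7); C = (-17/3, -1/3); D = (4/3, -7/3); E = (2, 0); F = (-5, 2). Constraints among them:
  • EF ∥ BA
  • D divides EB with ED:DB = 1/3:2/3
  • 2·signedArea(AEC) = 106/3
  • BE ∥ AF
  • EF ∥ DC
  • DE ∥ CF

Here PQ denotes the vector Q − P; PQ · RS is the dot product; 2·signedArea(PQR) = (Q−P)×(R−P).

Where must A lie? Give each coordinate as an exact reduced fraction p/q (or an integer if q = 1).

A = (-7, -5)

1. A_x = -7  [BE ∥ AF ∩ EF ∥ BA]
2. A_y = -5  [BE ∥ AF ∩ EF ∥ BA]
   → A = (-7, -5)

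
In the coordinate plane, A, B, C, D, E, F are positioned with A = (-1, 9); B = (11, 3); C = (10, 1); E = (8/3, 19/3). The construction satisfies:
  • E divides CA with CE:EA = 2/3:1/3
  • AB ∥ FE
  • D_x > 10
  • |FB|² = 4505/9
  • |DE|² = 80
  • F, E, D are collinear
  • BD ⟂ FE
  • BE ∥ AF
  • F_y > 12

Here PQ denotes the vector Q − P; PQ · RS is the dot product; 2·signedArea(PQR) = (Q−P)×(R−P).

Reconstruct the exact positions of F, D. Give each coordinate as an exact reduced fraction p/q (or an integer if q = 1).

1. F_x = -28/3  [AB ∥ FE ∩ BE ∥ AF]
2. F_y = 37/3  [AB ∥ FE ∩ BE ∥ AF]
   → F = (-28/3, 37/3)
3. D_x = 32/3  [F, E, D are collinear ∩ BD ⟂ FE]
4. D_y = 7/3  [F, E, D are collinear ∩ BD ⟂ FE]
   → D = (32/3, 7/3)

D = (32/3, 7/3)
F = (-28/3, 37/3)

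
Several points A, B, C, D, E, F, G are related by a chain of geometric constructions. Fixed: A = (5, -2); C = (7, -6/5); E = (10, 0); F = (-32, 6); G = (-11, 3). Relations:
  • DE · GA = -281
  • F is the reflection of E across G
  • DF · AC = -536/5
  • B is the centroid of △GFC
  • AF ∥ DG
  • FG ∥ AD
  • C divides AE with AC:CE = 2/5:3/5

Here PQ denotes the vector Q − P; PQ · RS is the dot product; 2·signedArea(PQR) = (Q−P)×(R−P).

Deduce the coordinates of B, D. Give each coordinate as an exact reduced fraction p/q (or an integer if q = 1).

B = (-12, 13/5)
D = (26, -5)

1. B_x = -12  [B is the centroid of △GFC]
2. B_y = 13/5  [B is the centroid of △GFC]
   → B = (-12, 13/5)
3. D_x = 26  [AF ∥ DG ∩ FG ∥ AD]
4. D_y = -5  [AF ∥ DG ∩ FG ∥ AD]
   → D = (26, -5)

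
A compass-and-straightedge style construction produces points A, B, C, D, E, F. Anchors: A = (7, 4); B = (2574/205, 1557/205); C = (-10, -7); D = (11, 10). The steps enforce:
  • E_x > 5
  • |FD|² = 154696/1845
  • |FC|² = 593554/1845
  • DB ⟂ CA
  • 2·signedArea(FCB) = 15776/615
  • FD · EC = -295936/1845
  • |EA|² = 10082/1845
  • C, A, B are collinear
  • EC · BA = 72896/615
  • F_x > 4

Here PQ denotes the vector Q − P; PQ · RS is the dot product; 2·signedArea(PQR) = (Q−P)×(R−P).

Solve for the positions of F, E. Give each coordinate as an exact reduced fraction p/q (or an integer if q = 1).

E = (3098/615, 1679/615)
F = (2779/615, 724/205)

1. F_x = 2779/615  [line -2992/205·x + 4624/205·y + -8432/615 = 0 ∩ |FC|² = 593554/1845]
2. F_y = 724/205  [line -2992/205·x + 4624/205·y + -8432/615 = 0 ∩ |FC|² = 593554/1845]
   → F = (2779/615, 724/205)
3. E_x = 3098/615  [FD · EC = -295936/1845 ∩ EC · BA = 72896/615]
4. E_y = 1679/615  [FD · EC = -295936/1845 ∩ EC · BA = 72896/615]
   → E = (3098/615, 1679/615)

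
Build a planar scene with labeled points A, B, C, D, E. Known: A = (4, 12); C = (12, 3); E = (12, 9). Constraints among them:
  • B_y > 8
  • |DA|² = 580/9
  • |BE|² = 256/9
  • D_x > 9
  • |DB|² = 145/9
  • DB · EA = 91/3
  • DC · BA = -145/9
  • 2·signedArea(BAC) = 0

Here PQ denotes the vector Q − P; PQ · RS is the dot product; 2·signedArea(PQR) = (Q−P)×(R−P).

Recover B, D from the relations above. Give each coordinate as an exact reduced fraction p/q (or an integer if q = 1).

B = (20/3, 9)
D = (28/3, 6)

1. B_x = 20/3  [line 9·x + 8·y + -132 = 0 ∩ |BE|² = 256/9]
2. B_y = 9  [line 9·x + 8·y + -132 = 0 ∩ |BE|² = 256/9]
   → B = (20/3, 9)
3. D_x = 28/3  [DC · BA = -145/9 ∩ DB · EA = 91/3]
4. D_y = 6  [DC · BA = -145/9 ∩ DB · EA = 91/3]
   → D = (28/3, 6)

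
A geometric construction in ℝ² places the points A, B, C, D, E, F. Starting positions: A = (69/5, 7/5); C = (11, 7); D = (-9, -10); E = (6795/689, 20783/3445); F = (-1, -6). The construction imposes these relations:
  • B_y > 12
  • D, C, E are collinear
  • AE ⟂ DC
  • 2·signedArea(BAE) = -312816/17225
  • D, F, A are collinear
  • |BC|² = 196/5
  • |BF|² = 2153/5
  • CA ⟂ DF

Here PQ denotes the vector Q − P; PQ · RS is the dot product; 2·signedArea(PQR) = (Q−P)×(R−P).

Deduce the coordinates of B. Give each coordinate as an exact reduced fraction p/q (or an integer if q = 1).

1. B_x = 41/5  [line -3192/689·x + -13566/3445·y + 1509018/17225 = 0 ∩ |BC|² = 196/5]
2. B_y = 63/5  [line -3192/689·x + -13566/3445·y + 1509018/17225 = 0 ∩ |BC|² = 196/5]
   → B = (41/5, 63/5)

B = (41/5, 63/5)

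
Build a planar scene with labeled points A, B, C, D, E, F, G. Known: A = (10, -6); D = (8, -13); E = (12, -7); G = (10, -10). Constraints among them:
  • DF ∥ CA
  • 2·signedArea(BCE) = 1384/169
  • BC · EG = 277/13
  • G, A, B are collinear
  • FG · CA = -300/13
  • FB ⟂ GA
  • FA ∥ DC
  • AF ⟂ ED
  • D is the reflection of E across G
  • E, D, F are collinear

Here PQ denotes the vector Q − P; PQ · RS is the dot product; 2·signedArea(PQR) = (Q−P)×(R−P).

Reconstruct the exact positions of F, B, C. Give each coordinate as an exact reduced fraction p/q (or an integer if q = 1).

B = (10, -94/13)
C = (80/13, -153/13)
F = (154/13, -94/13)

1. F_x = 154/13  [E, D, F are collinear ∩ AF ⟂ ED]
2. F_y = -94/13  [E, D, F are collinear ∩ AF ⟂ ED]
   → F = (154/13, -94/13)
3. B_x = 10  [G, A, B are collinear ∩ FB ⟂ GA]
4. B_y = -94/13  [G, A, B are collinear ∩ FB ⟂ GA]
   → B = (10, -94/13)
5. C_x = 80/13  [DF ∥ CA ∩ FA ∥ DC]
6. C_y = -153/13  [DF ∥ CA ∩ FA ∥ DC]
   → C = (80/13, -153/13)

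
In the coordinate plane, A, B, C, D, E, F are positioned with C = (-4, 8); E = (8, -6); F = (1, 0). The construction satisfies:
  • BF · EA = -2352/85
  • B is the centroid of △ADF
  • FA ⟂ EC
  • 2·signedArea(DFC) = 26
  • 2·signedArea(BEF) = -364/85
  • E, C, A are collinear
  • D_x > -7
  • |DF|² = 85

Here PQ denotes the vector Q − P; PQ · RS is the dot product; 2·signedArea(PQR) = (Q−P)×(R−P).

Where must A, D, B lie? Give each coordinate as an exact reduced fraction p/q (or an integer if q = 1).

1. A_x = 176/85  [E, C, A are collinear ∩ FA ⟂ EC]
2. A_y = 78/85  [E, C, A are collinear ∩ FA ⟂ EC]
   → A = (176/85, 78/85)
3. B_x = -83/85  [2·signedArea(BEF) = -364/85 ∩ BF · EA = -2352/85]
4. B_y = 196/85  [2·signedArea(BEF) = -364/85 ∩ BF · EA = -2352/85]
   → B = (-83/85, 196/85)
5. D_x = -6  [2·signedArea(DFC) = 26 ∩ B is the centroid of △ADF]
6. D_y = 6  [2·signedArea(DFC) = 26 ∩ B is the centroid of △ADF]
   → D = (-6, 6)

A = (176/85, 78/85)
B = (-83/85, 196/85)
D = (-6, 6)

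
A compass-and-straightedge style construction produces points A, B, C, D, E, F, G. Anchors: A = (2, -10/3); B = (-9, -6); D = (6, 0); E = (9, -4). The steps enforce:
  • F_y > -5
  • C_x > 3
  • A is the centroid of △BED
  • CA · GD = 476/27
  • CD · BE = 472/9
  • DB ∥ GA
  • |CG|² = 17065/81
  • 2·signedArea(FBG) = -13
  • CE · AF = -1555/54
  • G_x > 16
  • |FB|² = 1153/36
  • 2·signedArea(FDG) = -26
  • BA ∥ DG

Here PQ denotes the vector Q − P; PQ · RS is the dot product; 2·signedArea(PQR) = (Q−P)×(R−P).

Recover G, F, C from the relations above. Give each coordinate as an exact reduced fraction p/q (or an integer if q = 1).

1. G_x = 17  [DB ∥ GA ∩ BA ∥ DG]
2. G_y = 8/3  [DB ∥ GA ∩ BA ∥ DG]
   → G = (17, 8/3)
3. F_x = -7/2  [2·signedArea(FBG) = -13 ∩ 2·signedArea(FDG) = -26]
4. F_y = -14/3  [2·signedArea(FBG) = -13 ∩ 2·signedArea(FDG) = -26]
   → F = (-7/2, -14/3)
5. C_x = 10/3  [CE · AF = -1555/54 ∩ CD · BE = 472/9]
6. C_y = -20/9  [CE · AF = -1555/54 ∩ CD · BE = 472/9]
   → C = (10/3, -20/9)

C = (10/3, -20/9)
F = (-7/2, -14/3)
G = (17, 8/3)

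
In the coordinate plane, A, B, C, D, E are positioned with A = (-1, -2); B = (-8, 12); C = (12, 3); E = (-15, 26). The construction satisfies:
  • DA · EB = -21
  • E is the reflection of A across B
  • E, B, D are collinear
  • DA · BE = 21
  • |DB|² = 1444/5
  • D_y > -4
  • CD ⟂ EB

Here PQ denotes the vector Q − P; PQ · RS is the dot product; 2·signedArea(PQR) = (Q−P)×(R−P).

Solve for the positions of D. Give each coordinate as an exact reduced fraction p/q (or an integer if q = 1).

1. D_x = -2/5  [E, B, D are collinear ∩ CD ⟂ EB]
2. D_y = -16/5  [E, B, D are collinear ∩ CD ⟂ EB]
   → D = (-2/5, -16/5)

D = (-2/5, -16/5)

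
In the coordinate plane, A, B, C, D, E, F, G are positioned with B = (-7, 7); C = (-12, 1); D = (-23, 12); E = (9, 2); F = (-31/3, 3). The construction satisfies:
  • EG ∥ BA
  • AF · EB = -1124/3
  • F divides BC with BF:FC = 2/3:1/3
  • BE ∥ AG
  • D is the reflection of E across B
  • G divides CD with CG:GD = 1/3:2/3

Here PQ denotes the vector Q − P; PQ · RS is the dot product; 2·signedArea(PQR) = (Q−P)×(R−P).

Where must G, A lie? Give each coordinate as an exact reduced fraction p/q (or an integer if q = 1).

A = (-95/3, 29/3)
G = (-47/3, 14/3)

1. G_x = -47/3  [G divides CD with CG:GD = 1/3:2/3]
2. G_y = 14/3  [G divides CD with CG:GD = 1/3:2/3]
   → G = (-47/3, 14/3)
3. A_x = -95/3  [BE ∥ AG ∩ EG ∥ BA]
4. A_y = 29/3  [BE ∥ AG ∩ EG ∥ BA]
   → A = (-95/3, 29/3)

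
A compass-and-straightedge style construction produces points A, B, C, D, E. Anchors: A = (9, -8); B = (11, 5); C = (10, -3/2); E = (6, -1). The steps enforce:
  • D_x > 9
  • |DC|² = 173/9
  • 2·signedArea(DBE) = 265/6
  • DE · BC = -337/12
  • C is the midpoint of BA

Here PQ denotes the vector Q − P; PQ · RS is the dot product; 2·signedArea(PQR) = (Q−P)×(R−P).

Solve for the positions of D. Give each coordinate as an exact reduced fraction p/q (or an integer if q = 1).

D = (28/3, -35/6)

1. D_x = 28/3  [DE · BC = -337/12 ∩ 2·signedArea(DBE) = 265/6]
2. D_y = -35/6  [DE · BC = -337/12 ∩ 2·signedArea(DBE) = 265/6]
   → D = (28/3, -35/6)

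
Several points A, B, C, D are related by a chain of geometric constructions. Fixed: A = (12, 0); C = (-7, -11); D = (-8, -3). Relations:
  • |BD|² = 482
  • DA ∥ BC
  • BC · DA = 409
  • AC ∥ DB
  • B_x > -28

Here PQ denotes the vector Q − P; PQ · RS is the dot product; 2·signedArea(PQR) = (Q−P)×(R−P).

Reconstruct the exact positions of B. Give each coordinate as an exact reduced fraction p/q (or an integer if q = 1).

1. B_x = -27  [DA ∥ BC ∩ AC ∥ DB]
2. B_y = -14  [DA ∥ BC ∩ AC ∥ DB]
   → B = (-27, -14)

B = (-27, -14)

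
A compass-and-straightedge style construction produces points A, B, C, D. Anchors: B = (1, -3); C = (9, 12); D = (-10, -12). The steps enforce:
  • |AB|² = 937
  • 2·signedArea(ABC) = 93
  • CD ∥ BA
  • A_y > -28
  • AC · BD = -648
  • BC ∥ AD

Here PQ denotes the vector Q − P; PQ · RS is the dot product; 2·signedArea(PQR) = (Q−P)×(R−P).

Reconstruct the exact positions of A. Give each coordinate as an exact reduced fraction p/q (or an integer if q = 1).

A = (-18, -27)

1. A_x = -18  [BC ∥ AD ∩ CD ∥ BA]
2. A_y = -27  [BC ∥ AD ∩ CD ∥ BA]
   → A = (-18, -27)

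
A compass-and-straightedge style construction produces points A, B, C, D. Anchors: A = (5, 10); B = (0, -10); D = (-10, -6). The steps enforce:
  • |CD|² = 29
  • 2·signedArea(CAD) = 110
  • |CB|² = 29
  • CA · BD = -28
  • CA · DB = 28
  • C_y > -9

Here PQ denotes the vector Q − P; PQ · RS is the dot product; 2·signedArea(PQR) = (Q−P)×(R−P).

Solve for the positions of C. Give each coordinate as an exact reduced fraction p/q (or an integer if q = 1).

1. C_x = -5  [2·signedArea(CAD) = 110 ∩ CA · DB = 28]
2. C_y = -8  [2·signedArea(CAD) = 110 ∩ CA · DB = 28]
   → C = (-5, -8)

C = (-5, -8)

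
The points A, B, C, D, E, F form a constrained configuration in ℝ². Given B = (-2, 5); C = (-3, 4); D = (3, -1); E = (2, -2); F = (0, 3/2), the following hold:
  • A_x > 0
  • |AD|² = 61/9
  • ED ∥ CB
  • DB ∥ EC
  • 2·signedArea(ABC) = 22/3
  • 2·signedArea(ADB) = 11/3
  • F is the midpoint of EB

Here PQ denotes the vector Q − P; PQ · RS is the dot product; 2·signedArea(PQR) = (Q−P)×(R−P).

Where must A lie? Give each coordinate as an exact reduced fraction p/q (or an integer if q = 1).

1. A_x = 1  [2·signedArea(ADB) = 11/3 ∩ 2·signedArea(ABC) = 22/3]
2. A_y = 2/3  [2·signedArea(ADB) = 11/3 ∩ 2·signedArea(ABC) = 22/3]
   → A = (1, 2/3)

A = (1, 2/3)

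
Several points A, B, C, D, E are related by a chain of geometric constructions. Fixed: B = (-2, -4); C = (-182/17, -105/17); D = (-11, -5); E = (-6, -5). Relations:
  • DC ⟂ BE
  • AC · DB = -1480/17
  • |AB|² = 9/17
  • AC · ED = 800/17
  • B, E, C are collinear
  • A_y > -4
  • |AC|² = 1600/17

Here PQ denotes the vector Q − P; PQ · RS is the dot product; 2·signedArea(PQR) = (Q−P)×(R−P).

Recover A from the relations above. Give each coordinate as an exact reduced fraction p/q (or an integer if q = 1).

1. A_x = -22/17  [AC · ED = 800/17 ∩ AC · DB = -1480/17]
2. A_y = -65/17  [AC · ED = 800/17 ∩ AC · DB = -1480/17]
   → A = (-22/17, -65/17)

A = (-22/17, -65/17)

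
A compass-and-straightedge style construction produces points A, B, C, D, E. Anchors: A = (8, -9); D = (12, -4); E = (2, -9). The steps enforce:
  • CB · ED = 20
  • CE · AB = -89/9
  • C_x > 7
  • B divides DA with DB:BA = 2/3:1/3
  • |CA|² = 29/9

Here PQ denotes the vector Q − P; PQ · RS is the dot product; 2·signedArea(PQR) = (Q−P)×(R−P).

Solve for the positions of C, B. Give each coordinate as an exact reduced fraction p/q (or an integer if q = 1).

B = (28/3, -22/3)
C = (22/3, -22/3)

1. B_x = 28/3  [B divides DA with DB:BA = 2/3:1/3]
2. B_y = -22/3  [B divides DA with DB:BA = 2/3:1/3]
   → B = (28/3, -22/3)
3. C_x = 22/3  [CB · ED = 20 ∩ CE · AB = -89/9]
4. C_y = -22/3  [CB · ED = 20 ∩ CE · AB = -89/9]
   → C = (22/3, -22/3)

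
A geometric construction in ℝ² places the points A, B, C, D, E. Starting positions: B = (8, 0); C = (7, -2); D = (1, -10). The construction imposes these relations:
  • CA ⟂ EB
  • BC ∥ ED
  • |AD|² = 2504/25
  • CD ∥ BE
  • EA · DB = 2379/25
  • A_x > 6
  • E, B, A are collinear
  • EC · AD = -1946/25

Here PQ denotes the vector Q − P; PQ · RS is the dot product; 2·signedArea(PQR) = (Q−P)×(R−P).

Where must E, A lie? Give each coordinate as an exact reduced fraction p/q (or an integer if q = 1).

A = (167/25, -44/25)
E = (2, -8)

1. E_x = 2  [BC ∥ ED ∩ CD ∥ BE]
2. E_y = -8  [BC ∥ ED ∩ CD ∥ BE]
   → E = (2, -8)
3. A_x = 167/25  [E, B, A are collinear ∩ CA ⟂ EB]
4. A_y = -44/25  [E, B, A are collinear ∩ CA ⟂ EB]
   → A = (167/25, -44/25)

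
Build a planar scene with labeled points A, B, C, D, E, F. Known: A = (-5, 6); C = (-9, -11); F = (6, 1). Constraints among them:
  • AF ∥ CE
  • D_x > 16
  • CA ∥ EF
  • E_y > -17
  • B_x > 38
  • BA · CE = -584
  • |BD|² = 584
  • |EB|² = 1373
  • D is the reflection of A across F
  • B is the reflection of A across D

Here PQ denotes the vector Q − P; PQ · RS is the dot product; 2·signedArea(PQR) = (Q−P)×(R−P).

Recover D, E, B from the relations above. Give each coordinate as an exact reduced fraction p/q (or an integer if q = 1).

1. D_x = 17  [D is the reflection of A across F]
2. D_y = -4  [D is the reflection of A across F]
   → D = (17, -4)
3. E_x = 2  [CA ∥ EF ∩ AF ∥ CE]
4. E_y = -16  [CA ∥ EF ∩ AF ∥ CE]
   → E = (2, -16)
5. B_x = 39  [B is the reflection of A across D]
6. B_y = -14  [B is the reflection of A across D]
   → B = (39, -14)

B = (39, -14)
D = (17, -4)
E = (2, -16)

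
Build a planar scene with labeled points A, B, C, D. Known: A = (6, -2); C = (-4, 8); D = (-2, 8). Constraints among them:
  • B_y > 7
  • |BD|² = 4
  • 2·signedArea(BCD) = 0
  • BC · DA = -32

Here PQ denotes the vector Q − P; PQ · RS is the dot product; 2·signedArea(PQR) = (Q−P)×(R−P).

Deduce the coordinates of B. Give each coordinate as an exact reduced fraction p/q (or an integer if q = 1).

1. B_x = 0  [2·signedArea(BCD) = 0 ∩ BC · DA = -32]
2. B_y = 8  [2·signedArea(BCD) = 0 ∩ BC · DA = -32]
   → B = (0, 8)

B = (0, 8)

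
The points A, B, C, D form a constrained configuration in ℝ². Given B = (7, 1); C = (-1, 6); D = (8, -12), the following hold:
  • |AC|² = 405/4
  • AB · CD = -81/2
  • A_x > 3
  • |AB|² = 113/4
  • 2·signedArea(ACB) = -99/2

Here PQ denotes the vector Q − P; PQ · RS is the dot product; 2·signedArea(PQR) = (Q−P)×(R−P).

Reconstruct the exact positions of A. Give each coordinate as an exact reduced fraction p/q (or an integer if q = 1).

1. A_x = 7/2  [AB · CD = -81/2 ∩ 2·signedArea(ACB) = -99/2]
2. A_y = -3  [AB · CD = -81/2 ∩ 2·signedArea(ACB) = -99/2]
   → A = (7/2, -3)

A = (7/2, -3)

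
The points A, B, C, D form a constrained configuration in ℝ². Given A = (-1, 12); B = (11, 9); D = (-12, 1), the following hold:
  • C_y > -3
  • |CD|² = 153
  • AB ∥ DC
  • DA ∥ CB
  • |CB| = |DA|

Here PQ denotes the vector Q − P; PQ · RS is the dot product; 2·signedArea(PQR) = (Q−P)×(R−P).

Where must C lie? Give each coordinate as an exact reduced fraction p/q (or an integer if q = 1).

1. C_x = 0  [DA ∥ CB ∩ AB ∥ DC]
2. C_y = -2  [DA ∥ CB ∩ AB ∥ DC]
   → C = (0, -2)

C = (0, -2)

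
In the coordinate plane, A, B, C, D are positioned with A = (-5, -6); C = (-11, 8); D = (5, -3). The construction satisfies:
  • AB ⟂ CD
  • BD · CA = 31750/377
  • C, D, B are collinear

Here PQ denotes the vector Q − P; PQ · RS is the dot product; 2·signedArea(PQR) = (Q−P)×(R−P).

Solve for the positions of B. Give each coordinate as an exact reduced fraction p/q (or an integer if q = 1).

B = (-147/377, 266/377)

1. B_x = -147/377  [C, D, B are collinear ∩ AB ⟂ CD]
2. B_y = 266/377  [C, D, B are collinear ∩ AB ⟂ CD]
   → B = (-147/377, 266/377)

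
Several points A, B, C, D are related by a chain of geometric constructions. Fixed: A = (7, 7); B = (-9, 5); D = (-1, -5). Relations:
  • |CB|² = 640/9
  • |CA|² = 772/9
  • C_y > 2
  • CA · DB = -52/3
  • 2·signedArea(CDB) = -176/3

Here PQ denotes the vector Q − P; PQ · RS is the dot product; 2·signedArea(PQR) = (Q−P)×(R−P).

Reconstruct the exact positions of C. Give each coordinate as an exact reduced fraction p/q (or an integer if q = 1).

1. C_x = -1  [2·signedArea(CDB) = -176/3 ∩ CA · DB = -52/3]
2. C_y = 7/3  [2·signedArea(CDB) = -176/3 ∩ CA · DB = -52/3]
   → C = (-1, 7/3)

C = (-1, 7/3)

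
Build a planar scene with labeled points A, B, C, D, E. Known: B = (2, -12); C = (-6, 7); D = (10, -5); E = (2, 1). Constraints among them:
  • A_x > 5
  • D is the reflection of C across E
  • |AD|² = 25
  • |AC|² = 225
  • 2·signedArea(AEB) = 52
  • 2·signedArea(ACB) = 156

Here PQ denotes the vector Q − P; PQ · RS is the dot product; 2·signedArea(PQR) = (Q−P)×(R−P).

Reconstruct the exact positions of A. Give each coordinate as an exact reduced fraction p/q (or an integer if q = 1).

A = (6, -2)

1. A_x = 6  [2·signedArea(ACB) = 156 ∩ 2·signedArea(AEB) = 52]
2. A_y = -2  [2·signedArea(ACB) = 156 ∩ 2·signedArea(AEB) = 52]
   → A = (6, -2)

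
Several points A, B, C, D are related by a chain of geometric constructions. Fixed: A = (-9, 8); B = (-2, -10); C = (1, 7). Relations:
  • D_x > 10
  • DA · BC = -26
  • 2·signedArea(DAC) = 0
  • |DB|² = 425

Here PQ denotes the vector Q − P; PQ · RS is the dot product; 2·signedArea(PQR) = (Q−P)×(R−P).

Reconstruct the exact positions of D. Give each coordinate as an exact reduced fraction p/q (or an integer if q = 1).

1. D_x = 11  [2·signedArea(DAC) = 0 ∩ DA · BC = -26]
2. D_y = 6  [2·signedArea(DAC) = 0 ∩ DA · BC = -26]
   → D = (11, 6)

D = (11, 6)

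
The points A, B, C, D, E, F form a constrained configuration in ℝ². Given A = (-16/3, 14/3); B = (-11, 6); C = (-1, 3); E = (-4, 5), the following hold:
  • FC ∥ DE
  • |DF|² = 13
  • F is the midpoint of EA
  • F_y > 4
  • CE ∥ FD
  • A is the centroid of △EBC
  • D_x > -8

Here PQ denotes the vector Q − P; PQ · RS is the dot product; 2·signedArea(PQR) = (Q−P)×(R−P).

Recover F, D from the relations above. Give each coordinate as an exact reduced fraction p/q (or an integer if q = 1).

D = (-23/3, 41/6)
F = (-14/3, 29/6)

1. F_x = -14/3  [F is the midpoint of EA]
2. F_y = 29/6  [F is the midpoint of EA]
   → F = (-14/3, 29/6)
3. D_x = -23/3  [FC ∥ DE ∩ CE ∥ FD]
4. D_y = 41/6  [FC ∥ DE ∩ CE ∥ FD]
   → D = (-23/3, 41/6)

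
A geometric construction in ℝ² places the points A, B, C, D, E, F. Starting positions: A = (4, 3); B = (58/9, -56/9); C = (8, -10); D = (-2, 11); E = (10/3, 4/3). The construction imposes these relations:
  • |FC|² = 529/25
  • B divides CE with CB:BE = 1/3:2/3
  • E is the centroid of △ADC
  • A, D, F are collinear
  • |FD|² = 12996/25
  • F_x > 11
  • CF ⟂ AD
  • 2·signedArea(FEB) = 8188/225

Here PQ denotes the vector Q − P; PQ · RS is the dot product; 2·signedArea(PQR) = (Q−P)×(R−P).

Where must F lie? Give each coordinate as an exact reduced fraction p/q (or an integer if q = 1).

1. F_x = 292/25  [A, D, F are collinear ∩ CF ⟂ AD]
2. F_y = -181/25  [A, D, F are collinear ∩ CF ⟂ AD]
   → F = (292/25, -181/25)

F = (292/25, -181/25)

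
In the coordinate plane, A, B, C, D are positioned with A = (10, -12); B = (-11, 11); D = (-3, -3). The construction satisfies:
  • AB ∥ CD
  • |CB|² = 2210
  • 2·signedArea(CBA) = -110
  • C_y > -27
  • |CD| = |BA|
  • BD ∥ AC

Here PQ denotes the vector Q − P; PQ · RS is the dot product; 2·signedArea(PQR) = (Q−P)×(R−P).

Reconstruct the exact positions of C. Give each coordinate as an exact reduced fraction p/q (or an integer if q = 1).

C = (18, -26)

1. C_x = 18  [AB ∥ CD ∩ BD ∥ AC]
2. C_y = -26  [AB ∥ CD ∩ BD ∥ AC]
   → C = (18, -26)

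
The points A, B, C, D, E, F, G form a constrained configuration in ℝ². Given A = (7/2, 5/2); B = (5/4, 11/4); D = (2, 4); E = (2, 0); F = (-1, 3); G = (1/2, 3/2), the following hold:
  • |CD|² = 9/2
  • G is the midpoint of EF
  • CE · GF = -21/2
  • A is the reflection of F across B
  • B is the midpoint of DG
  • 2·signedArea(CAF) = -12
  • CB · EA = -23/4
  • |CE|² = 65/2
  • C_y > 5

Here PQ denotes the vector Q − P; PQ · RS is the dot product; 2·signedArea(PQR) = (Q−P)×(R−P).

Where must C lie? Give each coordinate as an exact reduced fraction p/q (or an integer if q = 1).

1. C_x = 1/2  [2·signedArea(CAF) = -12 ∩ CE · GF = -21/2]
2. C_y = 11/2  [2·signedArea(CAF) = -12 ∩ CE · GF = -21/2]
   → C = (1/2, 11/2)

C = (1/2, 11/2)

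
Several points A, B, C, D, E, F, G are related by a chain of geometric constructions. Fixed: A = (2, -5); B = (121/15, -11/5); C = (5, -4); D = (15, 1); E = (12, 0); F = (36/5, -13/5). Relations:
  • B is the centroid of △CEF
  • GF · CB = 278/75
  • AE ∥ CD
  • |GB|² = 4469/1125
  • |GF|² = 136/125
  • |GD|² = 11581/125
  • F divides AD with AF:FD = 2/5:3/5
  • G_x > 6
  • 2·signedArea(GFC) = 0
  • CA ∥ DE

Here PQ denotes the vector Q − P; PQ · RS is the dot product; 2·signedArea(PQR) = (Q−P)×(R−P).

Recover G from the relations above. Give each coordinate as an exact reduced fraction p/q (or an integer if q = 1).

G = (158/25, -79/25)

1. G_x = 158/25  [2·signedArea(GFC) = 0 ∩ GF · CB = 278/75]
2. G_y = -79/25  [2·signedArea(GFC) = 0 ∩ GF · CB = 278/75]
   → G = (158/25, -79/25)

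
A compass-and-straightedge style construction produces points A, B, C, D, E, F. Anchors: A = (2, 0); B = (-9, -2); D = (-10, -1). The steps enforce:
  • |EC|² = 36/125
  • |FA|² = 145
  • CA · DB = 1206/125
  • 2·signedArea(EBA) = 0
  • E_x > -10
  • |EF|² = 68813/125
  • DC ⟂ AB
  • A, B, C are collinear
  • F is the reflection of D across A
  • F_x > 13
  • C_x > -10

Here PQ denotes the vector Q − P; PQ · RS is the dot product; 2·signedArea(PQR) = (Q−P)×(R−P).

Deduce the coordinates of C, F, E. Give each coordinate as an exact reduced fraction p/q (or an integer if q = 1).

1. C_x = -1224/125  [A, B, C are collinear ∩ DC ⟂ AB]
2. C_y = -268/125  [A, B, C are collinear ∩ DC ⟂ AB]
   → C = (-1224/125, -268/125)
3. F_x = 14  [F is the reflection of D across A]
4. F_y = 1  [F is the reflection of D across A]
   → F = (14, 1)
5. E_x = -1158/125  [line -2·x + 11·y + 4 = 0 ∩ |EC|² = 36/125]
6. E_y = -256/125  [line -2·x + 11·y + 4 = 0 ∩ |EC|² = 36/125]
   → E = (-1158/125, -256/125)

C = (-1224/125, -268/125)
E = (-1158/125, -256/125)
F = (14, 1)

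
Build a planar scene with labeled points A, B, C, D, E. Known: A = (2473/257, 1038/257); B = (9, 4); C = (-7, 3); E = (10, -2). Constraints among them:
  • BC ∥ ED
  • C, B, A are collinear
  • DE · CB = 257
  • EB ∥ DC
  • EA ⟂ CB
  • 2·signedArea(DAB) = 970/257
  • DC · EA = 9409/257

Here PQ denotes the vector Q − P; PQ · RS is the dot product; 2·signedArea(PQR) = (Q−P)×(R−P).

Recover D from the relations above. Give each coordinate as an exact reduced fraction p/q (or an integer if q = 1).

1. D_x = -6  [EB ∥ DC ∩ BC ∥ ED]
2. D_y = -3  [EB ∥ DC ∩ BC ∥ ED]
   → D = (-6, -3)

D = (-6, -3)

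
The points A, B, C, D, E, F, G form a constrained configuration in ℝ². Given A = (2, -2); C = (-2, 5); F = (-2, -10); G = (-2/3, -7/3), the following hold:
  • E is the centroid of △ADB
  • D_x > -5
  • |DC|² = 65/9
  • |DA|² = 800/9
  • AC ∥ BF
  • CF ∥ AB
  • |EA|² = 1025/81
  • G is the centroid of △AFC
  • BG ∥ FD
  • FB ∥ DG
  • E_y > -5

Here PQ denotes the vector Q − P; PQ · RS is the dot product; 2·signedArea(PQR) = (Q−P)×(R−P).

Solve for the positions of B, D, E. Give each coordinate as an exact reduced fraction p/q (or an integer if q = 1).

B = (2, -17)
D = (-14/3, 14/3)
E = (-2/9, -43/9)

1. B_x = 2  [AC ∥ BF ∩ CF ∥ AB]
2. B_y = -17  [AC ∥ BF ∩ CF ∥ AB]
   → B = (2, -17)
3. D_x = -14/3  [FB ∥ DG ∩ BG ∥ FD]
4. D_y = 14/3  [FB ∥ DG ∩ BG ∥ FD]
   → D = (-14/3, 14/3)
5. E_x = -2/9  [E is the centroid of △ADB]
6. E_y = -43/9  [E is the centroid of △ADB]
   → E = (-2/9, -43/9)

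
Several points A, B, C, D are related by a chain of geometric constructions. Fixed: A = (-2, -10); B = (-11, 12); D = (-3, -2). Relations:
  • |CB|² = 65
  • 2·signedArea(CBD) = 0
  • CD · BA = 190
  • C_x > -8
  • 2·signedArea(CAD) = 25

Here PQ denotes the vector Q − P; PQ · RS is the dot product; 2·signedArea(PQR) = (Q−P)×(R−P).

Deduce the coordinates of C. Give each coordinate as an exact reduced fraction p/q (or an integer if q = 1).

C = (-7, 5)

1. C_x = -7  [2·signedArea(CBD) = 0 ∩ CD · BA = 190]
2. C_y = 5  [2·signedArea(CBD) = 0 ∩ CD · BA = 190]
   → C = (-7, 5)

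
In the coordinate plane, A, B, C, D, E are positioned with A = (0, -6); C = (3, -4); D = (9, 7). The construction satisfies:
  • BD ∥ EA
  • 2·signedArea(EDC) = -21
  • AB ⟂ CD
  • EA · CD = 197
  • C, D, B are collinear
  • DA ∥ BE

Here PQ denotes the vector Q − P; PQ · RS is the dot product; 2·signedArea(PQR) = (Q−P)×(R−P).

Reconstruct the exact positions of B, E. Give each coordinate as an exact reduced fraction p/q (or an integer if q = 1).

1. B_x = 231/157  [C, D, B are collinear ∩ AB ⟂ CD]
2. B_y = -1068/157  [C, D, B are collinear ∩ AB ⟂ CD]
   → B = (231/157, -1068/157)
3. E_x = -1182/157  [BD ∥ EA ∩ DA ∥ BE]
4. E_y = -3109/157  [BD ∥ EA ∩ DA ∥ BE]
   → E = (-1182/157, -3109/157)

B = (231/157, -1068/157)
E = (-1182/157, -3109/157)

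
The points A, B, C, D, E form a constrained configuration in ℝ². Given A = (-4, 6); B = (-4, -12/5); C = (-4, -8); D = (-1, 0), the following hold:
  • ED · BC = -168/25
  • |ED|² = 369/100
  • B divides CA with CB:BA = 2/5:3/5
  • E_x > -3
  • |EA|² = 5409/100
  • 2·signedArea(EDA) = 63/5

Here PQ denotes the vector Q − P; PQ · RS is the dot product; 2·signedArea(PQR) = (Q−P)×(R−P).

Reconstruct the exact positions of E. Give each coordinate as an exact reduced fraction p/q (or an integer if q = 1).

1. E_x = -5/2  [ED · BC = -168/25 ∩ 2·signedArea(EDA) = 63/5]
2. E_y = -6/5  [ED · BC = -168/25 ∩ 2·signedArea(EDA) = 63/5]
   → E = (-5/2, -6/5)

E = (-5/2, -6/5)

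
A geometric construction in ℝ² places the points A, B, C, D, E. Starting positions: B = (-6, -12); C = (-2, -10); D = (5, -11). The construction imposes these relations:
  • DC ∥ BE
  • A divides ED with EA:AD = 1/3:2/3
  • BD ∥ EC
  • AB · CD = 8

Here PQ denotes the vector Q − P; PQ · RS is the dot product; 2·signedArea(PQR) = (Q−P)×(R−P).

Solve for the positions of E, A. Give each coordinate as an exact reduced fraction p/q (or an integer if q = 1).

A = (-7, -11)
E = (-13, -11)

1. E_x = -13  [BD ∥ EC ∩ DC ∥ BE]
2. E_y = -11  [BD ∥ EC ∩ DC ∥ BE]
   → E = (-13, -11)
3. A_x = -7  [A divides ED with EA:AD = 1/3:2/3]
4. A_y = -11  [A divides ED with EA:AD = 1/3:2/3]
   → A = (-7, -11)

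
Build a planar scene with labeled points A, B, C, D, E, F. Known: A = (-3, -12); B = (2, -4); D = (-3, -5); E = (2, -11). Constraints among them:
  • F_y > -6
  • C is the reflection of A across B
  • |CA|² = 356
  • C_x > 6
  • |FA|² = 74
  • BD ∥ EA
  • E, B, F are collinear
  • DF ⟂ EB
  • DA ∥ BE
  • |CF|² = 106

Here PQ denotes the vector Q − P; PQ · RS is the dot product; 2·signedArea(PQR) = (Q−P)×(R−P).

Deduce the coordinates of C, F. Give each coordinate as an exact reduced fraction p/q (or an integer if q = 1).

C = (7, 4)
F = (2, -5)

1. C_x = 7  [C is the reflection of A across B]
2. C_y = 4  [C is the reflection of A across B]
   → C = (7, 4)
3. F_x = 2  [E, B, F are collinear ∩ DF ⟂ EB]
4. F_y = -5  [E, B, F are collinear ∩ DF ⟂ EB]
   → F = (2, -5)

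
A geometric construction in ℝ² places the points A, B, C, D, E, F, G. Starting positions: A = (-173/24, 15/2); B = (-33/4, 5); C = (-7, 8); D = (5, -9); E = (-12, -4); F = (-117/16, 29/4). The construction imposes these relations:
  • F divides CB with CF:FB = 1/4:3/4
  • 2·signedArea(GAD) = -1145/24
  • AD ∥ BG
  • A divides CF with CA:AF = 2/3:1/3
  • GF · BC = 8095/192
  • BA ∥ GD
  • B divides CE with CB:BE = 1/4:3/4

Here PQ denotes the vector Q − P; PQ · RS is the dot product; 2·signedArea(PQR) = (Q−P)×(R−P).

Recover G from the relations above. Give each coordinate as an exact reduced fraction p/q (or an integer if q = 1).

1. G_x = 95/24  [BA ∥ GD ∩ AD ∥ BG]
2. G_y = -23/2  [BA ∥ GD ∩ AD ∥ BG]
   → G = (95/24, -23/2)

G = (95/24, -23/2)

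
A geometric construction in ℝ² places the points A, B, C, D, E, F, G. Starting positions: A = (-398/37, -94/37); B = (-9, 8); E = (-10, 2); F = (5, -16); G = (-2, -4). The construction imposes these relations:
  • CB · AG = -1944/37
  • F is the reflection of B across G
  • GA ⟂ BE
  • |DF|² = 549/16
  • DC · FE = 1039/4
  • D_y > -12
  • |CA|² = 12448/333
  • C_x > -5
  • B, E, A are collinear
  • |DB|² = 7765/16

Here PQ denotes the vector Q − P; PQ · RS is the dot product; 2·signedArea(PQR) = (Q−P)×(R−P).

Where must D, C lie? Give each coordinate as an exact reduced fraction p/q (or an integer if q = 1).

C = (-14/3, -2)
D = (5/4, -23/2)

1. C_x = -14/3  [line -324/37·x + 54/37·y + -1404/37 = 0 ∩ |CA|² = 12448/333]
2. C_y = -2  [line -324/37·x + 54/37·y + -1404/37 = 0 ∩ |CA|² = 12448/333]
   → C = (-14/3, -2)
3. D_x = 5/4  [line 15·x + -18·y + -903/4 = 0 ∩ |DF|² = 549/16]
4. D_y = -23/2  [line 15·x + -18·y + -903/4 = 0 ∩ |DF|² = 549/16]
   → D = (5/4, -23/2)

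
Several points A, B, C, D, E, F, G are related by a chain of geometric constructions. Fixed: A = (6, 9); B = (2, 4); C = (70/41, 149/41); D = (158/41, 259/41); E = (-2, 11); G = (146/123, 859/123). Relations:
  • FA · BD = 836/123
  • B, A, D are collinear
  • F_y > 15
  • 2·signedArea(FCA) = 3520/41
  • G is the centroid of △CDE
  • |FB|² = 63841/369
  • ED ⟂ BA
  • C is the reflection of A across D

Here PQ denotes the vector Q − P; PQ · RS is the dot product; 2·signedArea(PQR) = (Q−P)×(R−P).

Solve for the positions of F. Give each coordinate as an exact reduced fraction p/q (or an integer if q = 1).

1. F_x = -638/123  [2·signedArea(FCA) = 3520/41 ∩ FA · BD = 836/123]
2. F_y = 1847/123  [2·signedArea(FCA) = 3520/41 ∩ FA · BD = 836/123]
   → F = (-638/123, 1847/123)

F = (-638/123, 1847/123)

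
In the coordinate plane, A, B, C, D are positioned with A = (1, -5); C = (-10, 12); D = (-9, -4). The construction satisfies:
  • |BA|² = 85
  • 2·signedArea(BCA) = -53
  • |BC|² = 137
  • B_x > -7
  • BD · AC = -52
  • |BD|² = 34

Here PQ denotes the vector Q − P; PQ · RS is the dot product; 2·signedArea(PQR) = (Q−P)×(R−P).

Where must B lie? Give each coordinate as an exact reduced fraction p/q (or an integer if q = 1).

B = (-6, 1)

1. B_x = -6  [BD · AC = -52 ∩ 2·signedArea(BCA) = -53]
2. B_y = 1  [BD · AC = -52 ∩ 2·signedArea(BCA) = -53]
   → B = (-6, 1)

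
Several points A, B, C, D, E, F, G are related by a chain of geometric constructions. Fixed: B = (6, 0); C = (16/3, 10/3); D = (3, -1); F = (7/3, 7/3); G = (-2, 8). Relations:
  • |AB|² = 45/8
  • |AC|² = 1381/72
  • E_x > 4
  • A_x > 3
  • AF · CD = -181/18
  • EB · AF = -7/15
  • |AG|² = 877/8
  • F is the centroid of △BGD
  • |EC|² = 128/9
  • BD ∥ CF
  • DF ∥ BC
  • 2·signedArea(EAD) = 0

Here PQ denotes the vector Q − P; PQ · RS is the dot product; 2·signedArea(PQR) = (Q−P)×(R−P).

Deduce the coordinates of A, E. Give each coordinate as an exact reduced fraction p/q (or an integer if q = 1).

1. A_x = 15/4  [line 7/3·x + 13/3·y + -11/2 = 0 ∩ |AC|² = 1381/72]
2. A_y = -3/4  [line 7/3·x + 13/3·y + -11/2 = 0 ∩ |AC|² = 1381/72]
   → A = (15/4, -3/4)
3. E_x = 24/5  [2·signedArea(EAD) = 0 ∩ EB · AF = -7/15]
4. E_y = -2/5  [2·signedArea(EAD) = 0 ∩ EB · AF = -7/15]
   → E = (24/5, -2/5)

A = (15/4, -3/4)
E = (24/5, -2/5)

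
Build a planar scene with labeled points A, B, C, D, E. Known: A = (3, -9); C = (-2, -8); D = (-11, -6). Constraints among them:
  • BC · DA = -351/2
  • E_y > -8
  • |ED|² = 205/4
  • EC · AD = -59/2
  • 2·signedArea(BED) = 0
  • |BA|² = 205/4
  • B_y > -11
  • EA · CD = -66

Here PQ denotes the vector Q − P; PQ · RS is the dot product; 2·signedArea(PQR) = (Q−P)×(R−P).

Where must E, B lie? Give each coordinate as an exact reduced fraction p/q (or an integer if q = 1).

B = (10, -21/2)
E = (-4, -15/2)

1. E_x = -4  [EA · CD = -66 ∩ EC · AD = -59/2]
2. E_y = -15/2  [EA · CD = -66 ∩ EC · AD = -59/2]
   → E = (-4, -15/2)
3. B_x = 10  [2·signedArea(BED) = 0 ∩ BC · DA = -351/2]
4. B_y = -21/2  [2·signedArea(BED) = 0 ∩ BC · DA = -351/2]
   → B = (10, -21/2)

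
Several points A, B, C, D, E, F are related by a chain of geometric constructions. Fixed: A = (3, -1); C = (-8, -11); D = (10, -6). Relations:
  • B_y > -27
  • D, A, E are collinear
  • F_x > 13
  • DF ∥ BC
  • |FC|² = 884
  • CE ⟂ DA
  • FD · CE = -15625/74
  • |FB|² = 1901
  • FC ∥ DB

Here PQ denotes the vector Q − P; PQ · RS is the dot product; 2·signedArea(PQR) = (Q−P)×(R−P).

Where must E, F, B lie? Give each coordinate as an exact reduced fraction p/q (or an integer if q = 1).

B = (-12, -26)
E = (33/74, 61/74)
F = (14, 9)

1. E_x = 33/74  [D, A, E are collinear ∩ CE ⟂ DA]
2. E_y = 61/74  [D, A, E are collinear ∩ CE ⟂ DA]
   → E = (33/74, 61/74)
3. F_x = 14  [line -625/74·x + -875/74·y + 16625/74 = 0 ∩ |FC|² = 884]
4. F_y = 9  [line -625/74·x + -875/74·y + 16625/74 = 0 ∩ |FC|² = 884]
   → F = (14, 9)
5. B_x = -12  [DF ∥ BC ∩ FC ∥ DB]
6. B_y = -26  [DF ∥ BC ∩ FC ∥ DB]
   → B = (-12, -26)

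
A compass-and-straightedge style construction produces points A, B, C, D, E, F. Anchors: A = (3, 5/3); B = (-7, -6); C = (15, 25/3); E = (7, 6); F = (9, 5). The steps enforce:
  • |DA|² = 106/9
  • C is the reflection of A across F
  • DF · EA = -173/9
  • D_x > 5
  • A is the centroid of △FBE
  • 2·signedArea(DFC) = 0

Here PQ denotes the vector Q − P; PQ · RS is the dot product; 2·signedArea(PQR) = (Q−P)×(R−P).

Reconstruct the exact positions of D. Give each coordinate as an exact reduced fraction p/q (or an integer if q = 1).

1. D_x = 6  [2·signedArea(DFC) = 0 ∩ DF · EA = -173/9]
2. D_y = 10/3  [2·signedArea(DFC) = 0 ∩ DF · EA = -173/9]
   → D = (6, 10/3)

D = (6, 10/3)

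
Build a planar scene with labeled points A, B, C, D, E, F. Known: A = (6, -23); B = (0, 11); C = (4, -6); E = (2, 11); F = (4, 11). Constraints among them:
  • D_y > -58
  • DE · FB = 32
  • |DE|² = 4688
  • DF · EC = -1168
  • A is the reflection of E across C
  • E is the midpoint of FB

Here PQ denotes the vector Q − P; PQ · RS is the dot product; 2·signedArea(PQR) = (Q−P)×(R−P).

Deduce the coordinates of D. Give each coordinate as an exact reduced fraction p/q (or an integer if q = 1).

D = (10, -57)

1. D_x = 10  [DE · FB = 32 ∩ DF · EC = -1168]
2. D_y = -57  [DE · FB = 32 ∩ DF · EC = -1168]
   → D = (10, -57)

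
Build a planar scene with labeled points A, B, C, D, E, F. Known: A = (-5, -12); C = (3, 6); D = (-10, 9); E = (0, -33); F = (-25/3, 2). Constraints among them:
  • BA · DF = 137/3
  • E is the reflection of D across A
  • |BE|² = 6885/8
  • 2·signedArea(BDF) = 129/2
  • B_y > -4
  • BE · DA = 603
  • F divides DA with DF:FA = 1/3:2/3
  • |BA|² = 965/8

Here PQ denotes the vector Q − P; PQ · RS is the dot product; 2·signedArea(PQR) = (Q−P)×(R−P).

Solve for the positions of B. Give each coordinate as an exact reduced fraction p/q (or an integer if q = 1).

1. B_x = 9/4  [BE · DA = 603 ∩ 2·signedArea(BDF) = 129/2]
2. B_y = -15/4  [BE · DA = 603 ∩ 2·signedArea(BDF) = 129/2]
   → B = (9/4, -15/4)

B = (9/4, -15/4)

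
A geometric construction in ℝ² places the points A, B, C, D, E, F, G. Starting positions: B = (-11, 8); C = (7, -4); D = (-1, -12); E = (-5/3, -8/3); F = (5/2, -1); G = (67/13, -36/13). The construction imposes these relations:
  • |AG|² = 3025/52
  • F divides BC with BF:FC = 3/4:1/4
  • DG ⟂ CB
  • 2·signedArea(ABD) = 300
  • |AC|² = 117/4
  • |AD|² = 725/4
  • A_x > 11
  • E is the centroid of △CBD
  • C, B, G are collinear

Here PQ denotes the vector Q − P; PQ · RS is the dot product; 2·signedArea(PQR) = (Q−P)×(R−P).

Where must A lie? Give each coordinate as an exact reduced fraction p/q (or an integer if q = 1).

1. A_x = 23/2  [line 20·x + 10·y + -160 = 0 ∩ |AD|² = 725/4]
2. A_y = -7  [line 20·x + 10·y + -160 = 0 ∩ |AD|² = 725/4]
   → A = (23/2, -7)

A = (23/2, -7)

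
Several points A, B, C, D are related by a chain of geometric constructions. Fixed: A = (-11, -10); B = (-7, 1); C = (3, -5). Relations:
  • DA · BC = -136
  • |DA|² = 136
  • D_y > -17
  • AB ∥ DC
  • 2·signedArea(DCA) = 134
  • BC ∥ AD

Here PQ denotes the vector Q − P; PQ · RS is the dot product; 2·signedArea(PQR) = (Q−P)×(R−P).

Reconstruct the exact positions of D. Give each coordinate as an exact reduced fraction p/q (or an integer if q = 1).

1. D_x = -1  [AB ∥ DC ∩ BC ∥ AD]
2. D_y = -16  [AB ∥ DC ∩ BC ∥ AD]
   → D = (-1, -16)

D = (-1, -16)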